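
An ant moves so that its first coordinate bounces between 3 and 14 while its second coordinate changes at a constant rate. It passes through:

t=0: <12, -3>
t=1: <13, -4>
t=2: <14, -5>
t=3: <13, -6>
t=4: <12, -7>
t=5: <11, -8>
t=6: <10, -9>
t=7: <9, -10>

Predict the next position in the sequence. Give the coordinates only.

<8, -11>

The first coordinate travels 1 per step and bounces off the walls at 3 and 14.
  step 8: 9 → 8
The second coordinate changes by -1 each step: at step 8 it is -11.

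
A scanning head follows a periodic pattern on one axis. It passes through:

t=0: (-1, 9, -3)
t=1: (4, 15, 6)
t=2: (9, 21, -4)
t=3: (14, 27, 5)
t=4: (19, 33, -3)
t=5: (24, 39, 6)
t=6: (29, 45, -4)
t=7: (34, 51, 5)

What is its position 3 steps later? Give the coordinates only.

First: linear, +5 per step → 49 at step 10.
Second: linear, +6 per step → 69 at step 10.
Third: cycles through -3, 6, -4, 5 every 4 steps. Step 10 lands at position 2 of the cycle → -4.

(49, 69, -4)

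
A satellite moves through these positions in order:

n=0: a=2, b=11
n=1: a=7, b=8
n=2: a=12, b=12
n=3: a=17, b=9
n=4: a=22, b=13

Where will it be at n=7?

Differencing gives (+5, -3), (+5, +4), (+5, -3), (+5, +4). This is the pattern (+5, -3), (+5, +4) repeated.
step 5: apply (+5, -3) → a=27, b=10
step 6: apply (+5, +4) → a=32, b=14
step 7: apply (+5, -3) → a=37, b=11

a=37, b=11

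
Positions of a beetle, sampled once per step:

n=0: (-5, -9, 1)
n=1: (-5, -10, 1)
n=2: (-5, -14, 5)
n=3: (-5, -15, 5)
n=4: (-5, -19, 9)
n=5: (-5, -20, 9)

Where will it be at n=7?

(-5, -25, 13)

Step-to-step displacements: (+0, -1, +0), (+0, -4, +4), (+0, -1, +0), (+0, -4, +4), (+0, -1, +0) — a repeating cycle of length 2.
step 6: apply (+0, -4, +4) → (-5, -24, 13)
step 7: apply (+0, -1, +0) → (-5, -25, 13)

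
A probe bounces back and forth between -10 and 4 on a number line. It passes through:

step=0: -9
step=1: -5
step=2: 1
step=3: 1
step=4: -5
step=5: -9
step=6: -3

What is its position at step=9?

-7

The value reflects between -10 and 4, moving 6 per step.
  step 7: -3 → 3
  step 8: 3 → -1
  step 9: -1 → -7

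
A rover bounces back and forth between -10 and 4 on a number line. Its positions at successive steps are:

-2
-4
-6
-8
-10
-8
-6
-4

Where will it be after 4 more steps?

4

The value travels 2 per step and bounces off the walls at -10 and 4.
  step 8: -4 → -2
  step 9: -2 → 0
  step 10: 0 → 2
  step 11: 2 → 4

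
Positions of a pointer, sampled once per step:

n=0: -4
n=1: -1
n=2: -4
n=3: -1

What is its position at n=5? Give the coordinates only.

-1

Step-to-step displacements: +3, -3, +3; each is -1× the previous.
step 4: -1 − 3 → -4
step 5: -4 + 3 → -1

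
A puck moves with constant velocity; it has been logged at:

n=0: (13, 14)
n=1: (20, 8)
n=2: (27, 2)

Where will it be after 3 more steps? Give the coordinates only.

Each step adds (+7, -6) to the position.
step 3: (27, 2) + (+7, -6) → (34, -4)
step 4: (34, -4) + (+7, -6) → (41, -10)
step 5: (41, -10) + (+7, -6) → (48, -16)

(48, -16)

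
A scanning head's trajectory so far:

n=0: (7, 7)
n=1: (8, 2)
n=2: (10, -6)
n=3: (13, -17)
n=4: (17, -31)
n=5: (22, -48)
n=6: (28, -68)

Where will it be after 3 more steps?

First differences are (+1, -5), (+2, -8), (+3, -11), (+4, -14), (+5, -17), (+6, -20); their common second difference is (+1, -3) (constant acceleration).
step 7: (28, -68) + (+7, -23) → (35, -91)
step 8: (35, -91) + (+8, -26) → (43, -117)
step 9: (43, -117) + (+9, -29) → (52, -146)

(52, -146)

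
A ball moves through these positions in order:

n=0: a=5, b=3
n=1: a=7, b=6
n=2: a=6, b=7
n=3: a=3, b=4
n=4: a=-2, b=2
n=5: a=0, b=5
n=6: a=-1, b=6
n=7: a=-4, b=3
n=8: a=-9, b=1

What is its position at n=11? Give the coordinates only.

a=-11, b=2

Differencing gives (+2, +3), (-1, +1), (-3, -3), (-5, -2), (+2, +3), (-1, +1), (-3, -3), (-5, -2). This is the pattern (+2, +3), (-1, +1), (-3, -3), (-5, -2) repeated.
step 9: apply (+2, +3) → a=-7, b=4
step 10: apply (-1, +1) → a=-8, b=5
step 11: apply (-3, -3) → a=-11, b=2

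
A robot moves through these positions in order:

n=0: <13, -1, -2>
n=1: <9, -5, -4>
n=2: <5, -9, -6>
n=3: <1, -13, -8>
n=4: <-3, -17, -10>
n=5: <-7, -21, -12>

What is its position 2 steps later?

The position changes by <-4, -4, -2> every step.
step 6: <-7, -21, -12> + <-4, -4, -2> → <-11, -25, -14>
step 7: <-11, -25, -14> + <-4, -4, -2> → <-15, -29, -16>

<-15, -29, -16>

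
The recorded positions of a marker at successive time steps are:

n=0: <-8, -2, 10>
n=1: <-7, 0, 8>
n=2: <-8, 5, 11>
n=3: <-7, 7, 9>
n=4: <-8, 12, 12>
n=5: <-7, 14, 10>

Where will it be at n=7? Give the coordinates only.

<-7, 21, 11>

Step-to-step displacements: <+1, +2, -2>, <-1, +5, +3>, <+1, +2, -2>, <-1, +5, +3>, <+1, +2, -2> — a repeating cycle of length 2.
step 6: apply <-1, +5, +3> → <-8, 19, 13>
step 7: apply <+1, +2, -2> → <-7, 21, 11>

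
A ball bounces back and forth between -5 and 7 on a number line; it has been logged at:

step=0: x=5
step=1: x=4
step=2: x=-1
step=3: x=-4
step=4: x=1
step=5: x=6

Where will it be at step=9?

x=2

The value reflects between -5 and 7, moving 5 per step.
  step 6: 6 → 3
  step 7: 3 → -2
  step 8: -2 → -3
  step 9: -3 → 2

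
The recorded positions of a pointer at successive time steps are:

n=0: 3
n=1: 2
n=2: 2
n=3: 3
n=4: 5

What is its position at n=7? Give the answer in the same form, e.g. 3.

Successive displacements: -1, +0, +1, +2 — each changes by +1.
step 5: 5 + 3 → 8
step 6: 8 + 4 → 12
step 7: 12 + 5 → 17

17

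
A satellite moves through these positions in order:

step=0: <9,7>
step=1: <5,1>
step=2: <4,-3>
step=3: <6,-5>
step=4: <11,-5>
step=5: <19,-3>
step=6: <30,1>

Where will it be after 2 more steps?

Successive displacements: <-4,-6>, <-1,-4>, <+2,-2>, <+5,+0>, <+8,+2>, <+11,+4> — each changes by <+3,+2>.
step 7: <30,1> + <+14,+6> → <44,7>
step 8: <44,7> + <+17,+8> → <61,15>

<61,15>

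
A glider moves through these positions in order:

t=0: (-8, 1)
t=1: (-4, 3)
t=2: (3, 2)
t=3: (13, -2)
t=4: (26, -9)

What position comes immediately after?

(42, -19)

Taking differences between consecutive positions: (+4, +2), (+7, -1), (+10, -4), (+13, -7). These grow by (+3, -3) each step.
step 5: (26, -9) + (+16, -10) → (42, -19)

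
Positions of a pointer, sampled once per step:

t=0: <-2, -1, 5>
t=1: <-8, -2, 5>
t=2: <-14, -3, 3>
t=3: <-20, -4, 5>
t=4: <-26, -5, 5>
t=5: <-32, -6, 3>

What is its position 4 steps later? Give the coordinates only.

First: linear, -6 per step → -56 at step 9.
Second: linear, -1 per step → -10 at step 9.
Third: cycles through 5, 5, 3 every 3 steps. Step 9 lands at position 0 of the cycle → 5.

<-56, -10, 5>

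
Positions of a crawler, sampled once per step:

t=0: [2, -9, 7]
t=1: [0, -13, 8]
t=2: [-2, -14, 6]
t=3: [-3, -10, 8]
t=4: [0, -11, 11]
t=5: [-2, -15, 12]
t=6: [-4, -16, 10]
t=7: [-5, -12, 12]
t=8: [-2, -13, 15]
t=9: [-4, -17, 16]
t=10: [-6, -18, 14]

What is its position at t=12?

The moves between consecutive positions are [-2, -4, +1], [-2, -1, -2], [-1, +4, +2], [+3, -1, +3], [-2, -4, +1], [-2, -1, -2], [-1, +4, +2], [+3, -1, +3], [-2, -4, +1], [-2, -1, -2]; they repeat the 4-cycle [[-2, -4, +1], [-2, -1, -2], [-1, +4, +2], [+3, -1, +3]].
step 11: apply [-1, +4, +2] → [-7, -14, 16]
step 12: apply [+3, -1, +3] → [-4, -15, 19]

[-4, -15, 19]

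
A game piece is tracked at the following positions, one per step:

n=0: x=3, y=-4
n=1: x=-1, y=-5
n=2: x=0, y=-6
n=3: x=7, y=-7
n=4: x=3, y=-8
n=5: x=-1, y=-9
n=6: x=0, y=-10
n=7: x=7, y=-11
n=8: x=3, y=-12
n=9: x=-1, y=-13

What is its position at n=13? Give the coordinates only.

X: cycles through 3, -1, 0, 7 every 4 steps. Step 13 lands at position 1 of the cycle → -1.
Y: linear, -1 per step → -17 at step 13.

x=-1, y=-17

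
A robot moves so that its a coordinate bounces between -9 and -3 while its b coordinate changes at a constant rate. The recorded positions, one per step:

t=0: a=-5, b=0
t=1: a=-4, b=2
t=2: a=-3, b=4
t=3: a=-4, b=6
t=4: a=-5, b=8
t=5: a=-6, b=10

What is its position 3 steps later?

The a coordinate reflects between -9 and -3, moving 1 per step.
  step 6: -6 → -7
  step 7: -7 → -8
  step 8: -8 → -9
The b coordinate changes by +2 each step: at step 8 it is 16.

a=-9, b=16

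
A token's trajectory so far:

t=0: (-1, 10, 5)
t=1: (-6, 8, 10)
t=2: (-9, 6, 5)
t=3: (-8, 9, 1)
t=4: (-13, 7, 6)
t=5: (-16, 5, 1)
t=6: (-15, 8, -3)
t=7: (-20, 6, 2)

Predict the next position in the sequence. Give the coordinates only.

(-23, 4, -3)

Step-to-step displacements: (-5, -2, +5), (-3, -2, -5), (+1, +3, -4), (-5, -2, +5), (-3, -2, -5), (+1, +3, -4), (-5, -2, +5) — a repeating cycle of length 3.
step 8: apply (-3, -2, -5) → (-23, 4, -3)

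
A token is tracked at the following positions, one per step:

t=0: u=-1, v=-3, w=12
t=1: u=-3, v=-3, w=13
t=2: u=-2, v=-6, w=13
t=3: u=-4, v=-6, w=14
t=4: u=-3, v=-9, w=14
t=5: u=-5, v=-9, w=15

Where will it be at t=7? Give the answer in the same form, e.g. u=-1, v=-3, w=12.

Differencing gives (-2, +0, +1), (+1, -3, +0), (-2, +0, +1), (+1, -3, +0), (-2, +0, +1). This is the pattern (-2, +0, +1), (+1, -3, +0) repeated.
step 6: apply (+1, -3, +0) → u=-4, v=-12, w=15
step 7: apply (-2, +0, +1) → u=-6, v=-12, w=16

u=-6, v=-12, w=16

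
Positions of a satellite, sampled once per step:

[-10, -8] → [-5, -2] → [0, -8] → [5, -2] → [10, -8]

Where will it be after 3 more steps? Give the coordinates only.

[25, -2]

First: linear, +5 per step → 25 at step 7.
Second: cycles through -8, -2 every 2 steps. Step 7 lands at position 1 of the cycle → -2.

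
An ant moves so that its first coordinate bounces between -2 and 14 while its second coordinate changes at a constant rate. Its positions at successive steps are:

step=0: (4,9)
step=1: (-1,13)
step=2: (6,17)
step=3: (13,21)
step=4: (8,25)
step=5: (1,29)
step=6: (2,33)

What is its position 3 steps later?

The first coordinate travels 7 per step and bounces off the walls at -2 and 14.
  step 7: 2 → 9
  step 8: 9 → 12
  step 9: 12 → 5
The second coordinate changes by +4 each step: at step 9 it is 45.

(5,45)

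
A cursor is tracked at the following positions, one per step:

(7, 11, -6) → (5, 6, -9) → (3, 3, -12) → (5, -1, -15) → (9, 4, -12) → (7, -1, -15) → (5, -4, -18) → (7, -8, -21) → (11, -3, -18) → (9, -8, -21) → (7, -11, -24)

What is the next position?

Step-to-step displacements: (-2, -5, -3), (-2, -3, -3), (+2, -4, -3), (+4, +5, +3), (-2, -5, -3), (-2, -3, -3), (+2, -4, -3), (+4, +5, +3), (-2, -5, -3), (-2, -3, -3) — a repeating cycle of length 4.
step 11: apply (+2, -4, -3) → (9, -15, -27)

(9, -15, -27)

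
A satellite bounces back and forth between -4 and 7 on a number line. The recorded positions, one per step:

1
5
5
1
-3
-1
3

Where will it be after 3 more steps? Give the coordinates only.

-1

The value reflects between -4 and 7, moving 4 per step.
  step 7: 3 → 7
  step 8: 7 → 3
  step 9: 3 → -1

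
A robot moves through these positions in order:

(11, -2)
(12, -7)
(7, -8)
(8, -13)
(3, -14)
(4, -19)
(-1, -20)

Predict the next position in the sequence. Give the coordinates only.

The moves between consecutive positions are (+1, -5), (-5, -1), (+1, -5), (-5, -1), (+1, -5), (-5, -1); they repeat the 2-cycle [(+1, -5), (-5, -1)].
step 7: apply (+1, -5) → (0, -25)

(0, -25)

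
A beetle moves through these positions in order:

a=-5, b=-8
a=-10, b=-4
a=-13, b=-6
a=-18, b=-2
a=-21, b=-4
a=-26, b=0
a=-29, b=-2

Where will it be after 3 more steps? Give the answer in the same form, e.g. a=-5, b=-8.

The moves between consecutive positions are (-5, +4), (-3, -2), (-5, +4), (-3, -2), (-5, +4), (-3, -2); they repeat the 2-cycle [(-5, +4), (-3, -2)].
step 7: apply (-5, +4) → a=-34, b=2
step 8: apply (-3, -2) → a=-37, b=0
step 9: apply (-5, +4) → a=-42, b=4

a=-42, b=4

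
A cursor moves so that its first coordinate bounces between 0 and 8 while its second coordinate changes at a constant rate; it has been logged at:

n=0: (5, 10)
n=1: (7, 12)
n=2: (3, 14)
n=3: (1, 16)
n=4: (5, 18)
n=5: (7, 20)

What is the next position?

The first coordinate reflects between 0 and 8, moving 4 per step.
  step 6: 7 → 3
The second coordinate changes by +2 each step: at step 6 it is 22.

(3, 22)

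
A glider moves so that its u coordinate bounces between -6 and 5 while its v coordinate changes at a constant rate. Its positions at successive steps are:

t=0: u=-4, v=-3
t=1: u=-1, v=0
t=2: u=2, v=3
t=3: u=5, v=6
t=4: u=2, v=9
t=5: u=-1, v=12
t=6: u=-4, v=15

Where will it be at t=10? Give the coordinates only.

u=4, v=27

The u coordinate reflects between -6 and 5, moving 3 per step.
  step 7: -4 → -5
  step 8: -5 → -2
  step 9: -2 → 1
  step 10: 1 → 4
The v coordinate changes by +3 each step: at step 10 it is 27.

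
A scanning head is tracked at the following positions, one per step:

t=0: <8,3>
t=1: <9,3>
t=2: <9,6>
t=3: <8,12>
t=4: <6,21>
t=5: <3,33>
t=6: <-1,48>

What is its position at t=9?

<-19,111>

Successive displacements: <+1,+0>, <+0,+3>, <-1,+6>, <-2,+9>, <-3,+12>, <-4,+15> — each changes by <-1,+3>.
step 7: <-1,48> + <-5,+18> → <-6,66>
step 8: <-6,66> + <-6,+21> → <-12,87>
step 9: <-12,87> + <-7,+24> → <-19,111>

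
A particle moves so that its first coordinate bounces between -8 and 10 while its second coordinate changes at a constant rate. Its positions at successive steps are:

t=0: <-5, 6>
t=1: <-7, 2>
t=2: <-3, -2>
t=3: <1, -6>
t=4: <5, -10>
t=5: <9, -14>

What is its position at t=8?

<-1, -26>

The first coordinate reflects between -8 and 10, moving 4 per step.
  step 6: 9 → 7
  step 7: 7 → 3
  step 8: 3 → -1
The second coordinate changes by -4 each step: at step 8 it is -26.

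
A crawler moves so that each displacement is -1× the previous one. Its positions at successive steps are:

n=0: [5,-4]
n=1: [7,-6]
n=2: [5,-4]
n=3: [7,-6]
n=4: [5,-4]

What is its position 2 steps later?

[5,-4]

Step-to-step displacements: [+2,-2], [-2,+2], [+2,-2], [-2,+2]; each is -1× the previous.
step 5: [5,-4] + [+2,-2] → [7,-6]
step 6: [7,-6] + [-2,+2] → [5,-4]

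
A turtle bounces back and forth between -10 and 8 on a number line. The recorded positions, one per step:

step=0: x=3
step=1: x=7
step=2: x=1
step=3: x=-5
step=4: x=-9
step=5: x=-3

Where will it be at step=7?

The value travels 6 per step and bounces off the walls at -10 and 8.
  step 6: -3 → 3
  step 7: 3 → 7

x=7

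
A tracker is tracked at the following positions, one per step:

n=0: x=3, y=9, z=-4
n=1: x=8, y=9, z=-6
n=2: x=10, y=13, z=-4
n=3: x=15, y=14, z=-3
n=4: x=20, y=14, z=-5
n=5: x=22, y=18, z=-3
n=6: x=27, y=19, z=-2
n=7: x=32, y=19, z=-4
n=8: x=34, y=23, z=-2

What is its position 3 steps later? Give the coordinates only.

x=46, y=28, z=-1

The moves between consecutive positions are (+5,+0,-2), (+2,+4,+2), (+5,+1,+1), (+5,+0,-2), (+2,+4,+2), (+5,+1,+1), (+5,+0,-2), (+2,+4,+2); they repeat the 3-cycle [(+5,+0,-2), (+2,+4,+2), (+5,+1,+1)].
step 9: apply (+5,+1,+1) → x=39, y=24, z=-1
step 10: apply (+5,+0,-2) → x=44, y=24, z=-3
step 11: apply (+2,+4,+2) → x=46, y=28, z=-1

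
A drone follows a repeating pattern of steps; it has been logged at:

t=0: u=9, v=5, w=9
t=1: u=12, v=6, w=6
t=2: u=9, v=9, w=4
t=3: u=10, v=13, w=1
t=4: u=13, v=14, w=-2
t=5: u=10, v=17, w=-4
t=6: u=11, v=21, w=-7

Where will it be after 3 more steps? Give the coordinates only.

The moves between consecutive positions are (+3,+1,-3), (-3,+3,-2), (+1,+4,-3), (+3,+1,-3), (-3,+3,-2), (+1,+4,-3); they repeat the 3-cycle [(+3,+1,-3), (-3,+3,-2), (+1,+4,-3)].
step 7: apply (+3,+1,-3) → u=14, v=22, w=-10
step 8: apply (-3,+3,-2) → u=11, v=25, w=-12
step 9: apply (+1,+4,-3) → u=12, v=29, w=-15

u=12, v=29, w=-15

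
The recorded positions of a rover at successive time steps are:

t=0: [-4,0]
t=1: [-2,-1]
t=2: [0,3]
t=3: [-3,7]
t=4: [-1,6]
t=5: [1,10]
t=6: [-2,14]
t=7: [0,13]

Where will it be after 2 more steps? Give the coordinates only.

Differencing gives [+2,-1], [+2,+4], [-3,+4], [+2,-1], [+2,+4], [-3,+4], [+2,-1]. This is the pattern [+2,-1], [+2,+4], [-3,+4] repeated.
step 8: apply [+2,+4] → [2,17]
step 9: apply [-3,+4] → [-1,21]

[-1,21]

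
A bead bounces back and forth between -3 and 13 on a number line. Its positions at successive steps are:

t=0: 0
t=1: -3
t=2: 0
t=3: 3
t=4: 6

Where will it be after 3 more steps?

The value travels 3 per step and bounces off the walls at -3 and 13.
  step 5: 6 → 9
  step 6: 9 → 12
  step 7: 12 → 11

11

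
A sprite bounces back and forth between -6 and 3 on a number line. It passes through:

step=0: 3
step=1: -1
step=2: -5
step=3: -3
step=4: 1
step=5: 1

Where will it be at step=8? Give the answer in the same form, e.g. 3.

The value travels 4 per step and bounces off the walls at -6 and 3.
  step 6: 1 → -3
  step 7: -3 → -5
  step 8: -5 → -1

-1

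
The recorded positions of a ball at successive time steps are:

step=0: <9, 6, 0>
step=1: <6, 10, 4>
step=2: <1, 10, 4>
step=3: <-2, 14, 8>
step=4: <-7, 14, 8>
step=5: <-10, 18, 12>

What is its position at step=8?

<-23, 22, 16>

The moves between consecutive positions are <-3, +4, +4>, <-5, +0, +0>, <-3, +4, +4>, <-5, +0, +0>, <-3, +4, +4>; they repeat the 2-cycle [<-3, +4, +4>, <-5, +0, +0>].
step 6: apply <-5, +0, +0> → <-15, 18, 12>
step 7: apply <-3, +4, +4> → <-18, 22, 16>
step 8: apply <-5, +0, +0> → <-23, 22, 16>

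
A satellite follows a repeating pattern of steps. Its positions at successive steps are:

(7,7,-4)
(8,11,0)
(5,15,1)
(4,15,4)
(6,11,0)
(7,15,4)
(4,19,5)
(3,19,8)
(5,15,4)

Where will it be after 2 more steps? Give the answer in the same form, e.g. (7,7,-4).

The moves between consecutive positions are (+1,+4,+4), (-3,+4,+1), (-1,+0,+3), (+2,-4,-4), (+1,+4,+4), (-3,+4,+1), (-1,+0,+3), (+2,-4,-4); they repeat the 4-cycle [(+1,+4,+4), (-3,+4,+1), (-1,+0,+3), (+2,-4,-4)].
step 9: apply (+1,+4,+4) → (6,19,8)
step 10: apply (-3,+4,+1) → (3,23,9)

(3,23,9)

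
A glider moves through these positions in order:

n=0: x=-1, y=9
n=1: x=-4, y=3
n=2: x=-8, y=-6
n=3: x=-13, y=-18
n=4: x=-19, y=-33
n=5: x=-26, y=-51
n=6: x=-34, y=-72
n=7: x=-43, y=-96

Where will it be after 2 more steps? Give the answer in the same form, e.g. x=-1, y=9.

First differences are (-3, -6), (-4, -9), (-5, -12), (-6, -15), (-7, -18), (-8, -21), (-9, -24); their common second difference is (-1, -3) (constant acceleration).
step 8: x=-43, y=-96 + (-10, -27) → x=-53, y=-123
step 9: x=-53, y=-123 + (-11, -30) → x=-64, y=-153

x=-64, y=-153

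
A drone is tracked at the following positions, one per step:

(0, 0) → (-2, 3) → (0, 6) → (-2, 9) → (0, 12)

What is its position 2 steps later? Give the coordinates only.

First: cycles through 0, -2 every 2 steps. Step 6 lands at position 0 of the cycle → 0.
Second: linear, +3 per step → 18 at step 6.

(0, 18)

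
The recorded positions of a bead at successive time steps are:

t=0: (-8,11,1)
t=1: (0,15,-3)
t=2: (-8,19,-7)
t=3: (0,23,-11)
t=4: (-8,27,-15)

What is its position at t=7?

(0,39,-27)

First: cycles through -8, 0 every 2 steps. Step 7 lands at position 1 of the cycle → 0.
Second: linear, +4 per step → 39 at step 7.
Third: linear, -4 per step → -27 at step 7.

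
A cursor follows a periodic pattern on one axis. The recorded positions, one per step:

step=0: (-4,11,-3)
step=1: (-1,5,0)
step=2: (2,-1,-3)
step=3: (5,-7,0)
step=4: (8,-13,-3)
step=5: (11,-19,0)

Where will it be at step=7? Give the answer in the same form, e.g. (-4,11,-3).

(17,-31,0)

First: linear, +3 per step → 17 at step 7.
Second: linear, -6 per step → -31 at step 7.
Third: cycles through -3, 0 every 2 steps. Step 7 lands at position 1 of the cycle → 0.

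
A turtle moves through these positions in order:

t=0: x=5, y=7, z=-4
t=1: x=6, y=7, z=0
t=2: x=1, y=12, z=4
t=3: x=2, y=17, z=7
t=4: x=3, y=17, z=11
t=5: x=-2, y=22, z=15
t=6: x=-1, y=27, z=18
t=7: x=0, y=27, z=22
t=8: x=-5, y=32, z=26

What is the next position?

The moves between consecutive positions are (+1, +0, +4), (-5, +5, +4), (+1, +5, +3), (+1, +0, +4), (-5, +5, +4), (+1, +5, +3), (+1, +0, +4), (-5, +5, +4); they repeat the 3-cycle [(+1, +0, +4), (-5, +5, +4), (+1, +5, +3)].
step 9: apply (+1, +5, +3) → x=-4, y=37, z=29

x=-4, y=37, z=29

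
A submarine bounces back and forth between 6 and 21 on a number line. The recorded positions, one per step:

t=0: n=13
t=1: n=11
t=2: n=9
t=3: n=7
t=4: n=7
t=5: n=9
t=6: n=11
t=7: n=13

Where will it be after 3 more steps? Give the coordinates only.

The value travels 2 per step and bounces off the walls at 6 and 21.
  step 8: 13 → 15
  step 9: 15 → 17
  step 10: 17 → 19

n=19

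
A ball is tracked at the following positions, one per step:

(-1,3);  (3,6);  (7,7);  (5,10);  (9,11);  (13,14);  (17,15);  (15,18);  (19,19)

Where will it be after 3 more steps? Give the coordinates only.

(25,26)

Differencing gives (+4,+3), (+4,+1), (-2,+3), (+4,+1), (+4,+3), (+4,+1), (-2,+3), (+4,+1). This is the pattern (+4,+3), (+4,+1), (-2,+3), (+4,+1) repeated.
step 9: apply (+4,+3) → (23,22)
step 10: apply (+4,+1) → (27,23)
step 11: apply (-2,+3) → (25,26)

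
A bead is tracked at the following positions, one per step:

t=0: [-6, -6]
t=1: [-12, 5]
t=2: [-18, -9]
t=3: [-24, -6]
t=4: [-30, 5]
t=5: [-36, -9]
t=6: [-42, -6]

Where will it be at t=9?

First: linear, -6 per step → -60 at step 9.
Second: cycles through -6, 5, -9 every 3 steps. Step 9 lands at position 0 of the cycle → -6.

[-60, -6]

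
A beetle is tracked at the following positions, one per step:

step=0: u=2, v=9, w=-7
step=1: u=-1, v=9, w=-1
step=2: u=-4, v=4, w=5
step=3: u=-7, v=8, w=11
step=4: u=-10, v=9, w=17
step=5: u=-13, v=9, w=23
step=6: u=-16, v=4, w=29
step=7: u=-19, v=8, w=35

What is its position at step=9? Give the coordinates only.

u=-25, v=9, w=47

U: linear, -3 per step → -25 at step 9.
V: cycles through 9, 9, 4, 8 every 4 steps. Step 9 lands at position 1 of the cycle → 9.
W: linear, +6 per step → 47 at step 9.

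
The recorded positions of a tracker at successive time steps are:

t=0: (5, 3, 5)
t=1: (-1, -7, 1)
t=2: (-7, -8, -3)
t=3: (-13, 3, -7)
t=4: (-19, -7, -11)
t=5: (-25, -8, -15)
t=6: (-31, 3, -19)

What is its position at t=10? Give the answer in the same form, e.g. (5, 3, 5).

(-55, -7, -35)

First: linear, -6 per step → -55 at step 10.
Second: cycles through 3, -7, -8 every 3 steps. Step 10 lands at position 1 of the cycle → -7.
Third: linear, -4 per step → -35 at step 10.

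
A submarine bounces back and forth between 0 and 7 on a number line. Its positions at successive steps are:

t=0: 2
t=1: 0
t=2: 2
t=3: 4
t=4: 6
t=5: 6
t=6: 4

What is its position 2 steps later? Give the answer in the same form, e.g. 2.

0

The value travels 2 per step and bounces off the walls at 0 and 7.
  step 7: 4 → 2
  step 8: 2 → 0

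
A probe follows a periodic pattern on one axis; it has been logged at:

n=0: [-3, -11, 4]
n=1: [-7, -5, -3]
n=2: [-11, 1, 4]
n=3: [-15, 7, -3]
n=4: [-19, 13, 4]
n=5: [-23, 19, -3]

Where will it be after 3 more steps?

First: linear, -4 per step → -35 at step 8.
Second: linear, +6 per step → 37 at step 8.
Third: cycles through 4, -3 every 2 steps. Step 8 lands at position 0 of the cycle → 4.

[-35, 37, 4]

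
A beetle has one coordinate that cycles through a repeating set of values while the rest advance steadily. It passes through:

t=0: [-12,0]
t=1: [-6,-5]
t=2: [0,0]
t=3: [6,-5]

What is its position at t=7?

The first coordinate changes by +6 each step, so at step 7 it is -12 + 7·(6) = 30.
The second coordinate repeats the cycle [0, -5] with period 2; step 7 mod 2 = 1, giving -5.

[30,-5]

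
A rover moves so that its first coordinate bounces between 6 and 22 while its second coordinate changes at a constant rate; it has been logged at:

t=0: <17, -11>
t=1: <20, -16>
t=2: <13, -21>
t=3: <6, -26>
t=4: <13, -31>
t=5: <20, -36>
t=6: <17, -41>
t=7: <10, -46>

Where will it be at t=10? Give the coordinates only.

<21, -61>

The first coordinate reflects between 6 and 22, moving 7 per step.
  step 8: 10 → 9
  step 9: 9 → 16
  step 10: 16 → 21
The second coordinate changes by -5 each step: at step 10 it is -61.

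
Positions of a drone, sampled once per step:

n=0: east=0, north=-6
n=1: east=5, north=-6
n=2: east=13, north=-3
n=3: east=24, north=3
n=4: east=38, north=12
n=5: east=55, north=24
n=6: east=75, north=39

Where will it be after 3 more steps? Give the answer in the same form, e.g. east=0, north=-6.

east=153, north=102

Successive displacements: (+5, +0), (+8, +3), (+11, +6), (+14, +9), (+17, +12), (+20, +15) — each changes by (+3, +3).
step 7: east=75, north=39 + (+23, +18) → east=98, north=57
step 8: east=98, north=57 + (+26, +21) → east=124, north=78
step 9: east=124, north=78 + (+29, +24) → east=153, north=102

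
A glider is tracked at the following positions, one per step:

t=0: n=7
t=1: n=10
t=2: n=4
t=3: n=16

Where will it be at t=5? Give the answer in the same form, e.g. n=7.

n=40

The jumps are +3, -6, +12 — a geometric progression with ratio -2.
step 4: 16 − 24 → n=-8
step 5: -8 + 48 → n=40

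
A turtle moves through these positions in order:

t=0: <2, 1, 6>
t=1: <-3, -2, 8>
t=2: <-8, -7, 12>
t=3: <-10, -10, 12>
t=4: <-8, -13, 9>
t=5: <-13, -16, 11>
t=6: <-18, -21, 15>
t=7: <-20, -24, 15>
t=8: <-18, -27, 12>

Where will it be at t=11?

<-30, -38, 18>

Step-to-step displacements: <-5, -3, +2>, <-5, -5, +4>, <-2, -3, +0>, <+2, -3, -3>, <-5, -3, +2>, <-5, -5, +4>, <-2, -3, +0>, <+2, -3, -3> — a repeating cycle of length 4.
step 9: apply <-5, -3, +2> → <-23, -30, 14>
step 10: apply <-5, -5, +4> → <-28, -35, 18>
step 11: apply <-2, -3, +0> → <-30, -38, 18>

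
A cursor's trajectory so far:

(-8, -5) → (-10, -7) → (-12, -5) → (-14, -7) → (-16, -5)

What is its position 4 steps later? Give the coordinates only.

(-24, -5)

The first coordinate changes by -2 each step, so at step 8 it is -8 + 8·(-2) = -24.
The second coordinate repeats the cycle [-5, -7] with period 2; step 8 mod 2 = 0, giving -5.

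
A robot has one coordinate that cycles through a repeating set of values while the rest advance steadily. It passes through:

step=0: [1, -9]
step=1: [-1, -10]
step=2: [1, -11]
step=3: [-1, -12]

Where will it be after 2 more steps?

The first coordinate repeats the cycle [1, -1] with period 2; step 5 mod 2 = 1, giving -1.
The second coordinate changes by -1 each step, so at step 5 it is -9 + 5·(-1) = -14.

[-1, -14]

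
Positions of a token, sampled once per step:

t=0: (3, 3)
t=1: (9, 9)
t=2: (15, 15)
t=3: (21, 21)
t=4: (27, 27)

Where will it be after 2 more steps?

(39, 39)

Constant displacement of (+6, +6) per step.
step 5: (27, 27) + (+6, +6) → (33, 33)
step 6: (33, 33) + (+6, +6) → (39, 39)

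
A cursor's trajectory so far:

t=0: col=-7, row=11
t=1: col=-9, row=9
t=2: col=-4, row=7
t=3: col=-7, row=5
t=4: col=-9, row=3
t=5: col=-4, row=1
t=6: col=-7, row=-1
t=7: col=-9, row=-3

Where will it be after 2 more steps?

col=-7, row=-7

Col: cycles through -7, -9, -4 every 3 steps. Step 9 lands at position 0 of the cycle → -7.
Row: linear, -2 per step → -7 at step 9.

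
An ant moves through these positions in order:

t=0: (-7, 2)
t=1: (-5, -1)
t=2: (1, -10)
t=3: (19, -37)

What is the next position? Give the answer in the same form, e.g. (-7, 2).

Step-to-step displacements: (+2, -3), (+6, -9), (+18, -27); each is 3× the previous.
step 4: (19, -37) + (+54, -81) → (73, -118)

(73, -118)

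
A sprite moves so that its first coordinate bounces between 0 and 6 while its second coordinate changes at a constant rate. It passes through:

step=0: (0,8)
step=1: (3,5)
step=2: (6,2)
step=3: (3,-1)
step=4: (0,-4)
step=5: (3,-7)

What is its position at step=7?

The first coordinate travels 3 per step and bounces off the walls at 0 and 6.
  step 6: 3 → 6
  step 7: 6 → 3
The second coordinate changes by -3 each step: at step 7 it is -13.

(3,-13)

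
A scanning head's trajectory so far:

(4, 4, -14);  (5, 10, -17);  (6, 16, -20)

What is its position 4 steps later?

The position changes by (+1, +6, -3) every step.
step 3: (6, 16, -20) + (+1, +6, -3) → (7, 22, -23)
step 4: (7, 22, -23) + (+1, +6, -3) → (8, 28, -26)
step 5: (8, 28, -26) + (+1, +6, -3) → (9, 34, -29)
step 6: (9, 34, -29) + (+1, +6, -3) → (10, 40, -32)

(10, 40, -32)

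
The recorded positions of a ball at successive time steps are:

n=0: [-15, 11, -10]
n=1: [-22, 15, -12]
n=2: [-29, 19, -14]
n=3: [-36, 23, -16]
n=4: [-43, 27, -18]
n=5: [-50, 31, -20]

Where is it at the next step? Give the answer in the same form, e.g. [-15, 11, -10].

Constant displacement of [-7, +4, -2] per step.
step 6: [-50, 31, -20] + [-7, +4, -2] → [-57, 35, -22]

[-57, 35, -22]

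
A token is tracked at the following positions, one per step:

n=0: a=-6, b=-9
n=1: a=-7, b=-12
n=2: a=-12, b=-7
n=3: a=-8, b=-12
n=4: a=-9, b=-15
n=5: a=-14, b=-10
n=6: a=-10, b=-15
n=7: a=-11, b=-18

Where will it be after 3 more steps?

Differencing gives (-1, -3), (-5, +5), (+4, -5), (-1, -3), (-5, +5), (+4, -5), (-1, -3). This is the pattern (-1, -3), (-5, +5), (+4, -5) repeated.
step 8: apply (-5, +5) → a=-16, b=-13
step 9: apply (+4, -5) → a=-12, b=-18
step 10: apply (-1, -3) → a=-13, b=-21

a=-13, b=-21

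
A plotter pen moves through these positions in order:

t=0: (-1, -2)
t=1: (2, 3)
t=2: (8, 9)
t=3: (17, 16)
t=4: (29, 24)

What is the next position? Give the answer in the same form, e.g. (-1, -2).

First differences are (+3, +5), (+6, +6), (+9, +7), (+12, +8); their common second difference is (+3, +1) (constant acceleration).
step 5: (29, 24) + (+15, +9) → (44, 33)

(44, 33)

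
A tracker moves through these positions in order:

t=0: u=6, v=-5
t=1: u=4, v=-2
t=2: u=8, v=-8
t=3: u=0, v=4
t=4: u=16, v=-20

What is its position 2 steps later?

u=48, v=-68

The jumps are (-2,+3), (+4,-6), (-8,+12), (+16,-24) — a geometric progression with ratio -2.
step 5: u=16, v=-20 + (-32,+48) → u=-16, v=28
step 6: u=-16, v=28 + (+64,-96) → u=48, v=-68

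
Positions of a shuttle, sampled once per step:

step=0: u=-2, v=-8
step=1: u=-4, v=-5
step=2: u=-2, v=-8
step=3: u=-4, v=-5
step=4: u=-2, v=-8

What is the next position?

u=-4, v=-5

Step-to-step displacements: (-2, +3), (+2, -3), (-2, +3), (+2, -3); each is -1× the previous.
step 5: u=-2, v=-8 + (-2, +3) → u=-4, v=-5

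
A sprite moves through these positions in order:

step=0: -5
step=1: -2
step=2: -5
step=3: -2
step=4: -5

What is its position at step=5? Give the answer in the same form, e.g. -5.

-2

The jumps are +3, -3, +3, -3 — a geometric progression with ratio -1.
step 5: -5 + 3 → -2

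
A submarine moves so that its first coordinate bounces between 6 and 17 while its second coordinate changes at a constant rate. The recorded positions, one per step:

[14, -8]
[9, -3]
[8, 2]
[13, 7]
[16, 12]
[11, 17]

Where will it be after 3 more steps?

[16, 32]

The first coordinate reflects between 6 and 17, moving 5 per step.
  step 6: 11 → 6
  step 7: 6 → 11
  step 8: 11 → 16
The second coordinate changes by +5 each step: at step 8 it is 32.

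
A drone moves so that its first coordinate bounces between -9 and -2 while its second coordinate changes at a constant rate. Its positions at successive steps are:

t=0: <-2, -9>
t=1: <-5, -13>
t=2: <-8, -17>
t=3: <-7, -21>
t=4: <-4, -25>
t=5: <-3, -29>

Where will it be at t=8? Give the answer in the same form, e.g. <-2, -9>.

The first coordinate reflects between -9 and -2, moving 3 per step.
  step 6: -3 → -6
  step 7: -6 → -9
  step 8: -9 → -6
The second coordinate changes by -4 each step: at step 8 it is -41.

<-6, -41>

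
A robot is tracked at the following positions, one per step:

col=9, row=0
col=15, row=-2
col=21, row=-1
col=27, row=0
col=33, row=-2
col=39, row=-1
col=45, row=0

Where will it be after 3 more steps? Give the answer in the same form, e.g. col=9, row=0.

col=63, row=0

Col: linear, +6 per step → 63 at step 9.
Row: cycles through 0, -2, -1 every 3 steps. Step 9 lands at position 0 of the cycle → 0.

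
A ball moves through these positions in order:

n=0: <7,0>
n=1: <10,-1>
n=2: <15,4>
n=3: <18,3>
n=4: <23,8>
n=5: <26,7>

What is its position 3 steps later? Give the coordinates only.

<39,16>

The moves between consecutive positions are <+3,-1>, <+5,+5>, <+3,-1>, <+5,+5>, <+3,-1>; they repeat the 2-cycle [<+3,-1>, <+5,+5>].
step 6: apply <+5,+5> → <31,12>
step 7: apply <+3,-1> → <34,11>
step 8: apply <+5,+5> → <39,16>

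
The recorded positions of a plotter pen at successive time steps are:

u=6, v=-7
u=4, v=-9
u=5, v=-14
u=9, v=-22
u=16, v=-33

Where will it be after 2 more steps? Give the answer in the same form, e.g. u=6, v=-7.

Successive displacements: (-2,-2), (+1,-5), (+4,-8), (+7,-11) — each changes by (+3,-3).
step 5: u=16, v=-33 + (+10,-14) → u=26, v=-47
step 6: u=26, v=-47 + (+13,-17) → u=39, v=-64

u=39, v=-64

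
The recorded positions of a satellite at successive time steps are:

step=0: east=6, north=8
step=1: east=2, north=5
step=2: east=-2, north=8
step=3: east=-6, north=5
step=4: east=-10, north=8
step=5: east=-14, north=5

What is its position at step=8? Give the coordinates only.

east=-26, north=8

East: linear, -4 per step → -26 at step 8.
North: cycles through 8, 5 every 2 steps. Step 8 lands at position 0 of the cycle → 8.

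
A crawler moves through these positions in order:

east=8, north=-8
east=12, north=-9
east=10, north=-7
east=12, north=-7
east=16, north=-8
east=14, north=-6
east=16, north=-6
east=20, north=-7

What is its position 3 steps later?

Step-to-step displacements: (+4, -1), (-2, +2), (+2, +0), (+4, -1), (-2, +2), (+2, +0), (+4, -1) — a repeating cycle of length 3.
step 8: apply (-2, +2) → east=18, north=-5
step 9: apply (+2, +0) → east=20, north=-5
step 10: apply (+4, -1) → east=24, north=-6

east=24, north=-6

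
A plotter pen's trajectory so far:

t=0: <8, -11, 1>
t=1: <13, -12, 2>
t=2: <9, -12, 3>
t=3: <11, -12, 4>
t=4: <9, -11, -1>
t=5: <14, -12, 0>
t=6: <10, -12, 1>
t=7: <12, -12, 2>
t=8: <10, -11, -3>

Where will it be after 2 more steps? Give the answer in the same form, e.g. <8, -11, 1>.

<11, -12, -1>

The moves between consecutive positions are <+5, -1, +1>, <-4, +0, +1>, <+2, +0, +1>, <-2, +1, -5>, <+5, -1, +1>, <-4, +0, +1>, <+2, +0, +1>, <-2, +1, -5>; they repeat the 4-cycle [<+5, -1, +1>, <-4, +0, +1>, <+2, +0, +1>, <-2, +1, -5>].
step 9: apply <+5, -1, +1> → <15, -12, -2>
step 10: apply <-4, +0, +1> → <11, -12, -1>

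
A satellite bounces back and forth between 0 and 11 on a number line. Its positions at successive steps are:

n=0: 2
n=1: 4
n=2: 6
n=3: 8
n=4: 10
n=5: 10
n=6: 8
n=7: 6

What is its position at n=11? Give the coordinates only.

The value reflects between 0 and 11, moving 2 per step.
  step 8: 6 → 4
  step 9: 4 → 2
  step 10: 2 → 0
  step 11: 0 → 2

2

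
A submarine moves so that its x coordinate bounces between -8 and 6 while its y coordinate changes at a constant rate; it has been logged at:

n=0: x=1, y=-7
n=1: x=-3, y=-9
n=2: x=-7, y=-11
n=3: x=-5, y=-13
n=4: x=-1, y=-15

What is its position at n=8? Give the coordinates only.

The x coordinate travels 4 per step and bounces off the walls at -8 and 6.
  step 5: -1 → 3
  step 6: 3 → 5
  step 7: 5 → 1
  step 8: 1 → -3
The y coordinate changes by -2 each step: at step 8 it is -23.

x=-3, y=-23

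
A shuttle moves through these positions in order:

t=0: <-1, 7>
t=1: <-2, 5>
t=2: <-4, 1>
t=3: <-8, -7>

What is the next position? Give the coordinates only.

<-16, -23>

Consecutive displacements <-1, -2>, <-2, -4>, <-4, -8> scale by a factor of 2 each step.
step 4: <-8, -7> + <-8, -16> → <-16, -23>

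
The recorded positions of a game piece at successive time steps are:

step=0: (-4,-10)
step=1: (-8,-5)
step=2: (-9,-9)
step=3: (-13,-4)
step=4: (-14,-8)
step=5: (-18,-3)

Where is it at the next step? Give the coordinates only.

(-19,-7)

The moves between consecutive positions are (-4,+5), (-1,-4), (-4,+5), (-1,-4), (-4,+5); they repeat the 2-cycle [(-4,+5), (-1,-4)].
step 6: apply (-1,-4) → (-19,-7)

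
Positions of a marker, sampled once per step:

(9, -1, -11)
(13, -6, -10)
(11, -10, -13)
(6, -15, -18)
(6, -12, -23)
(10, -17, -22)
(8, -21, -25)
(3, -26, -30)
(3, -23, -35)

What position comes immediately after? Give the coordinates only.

Step-to-step displacements: (+4, -5, +1), (-2, -4, -3), (-5, -5, -5), (+0, +3, -5), (+4, -5, +1), (-2, -4, -3), (-5, -5, -5), (+0, +3, -5) — a repeating cycle of length 4.
step 9: apply (+4, -5, +1) → (7, -28, -34)

(7, -28, -34)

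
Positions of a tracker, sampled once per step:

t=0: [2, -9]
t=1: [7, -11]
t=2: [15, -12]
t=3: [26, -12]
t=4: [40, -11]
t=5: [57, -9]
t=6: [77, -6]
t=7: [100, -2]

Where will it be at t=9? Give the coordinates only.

[155, 9]

First differences are [+5, -2], [+8, -1], [+11, +0], [+14, +1], [+17, +2], [+20, +3], [+23, +4]; their common second difference is [+3, +1] (constant acceleration).
step 8: [100, -2] + [+26, +5] → [126, 3]
step 9: [126, 3] + [+29, +6] → [155, 9]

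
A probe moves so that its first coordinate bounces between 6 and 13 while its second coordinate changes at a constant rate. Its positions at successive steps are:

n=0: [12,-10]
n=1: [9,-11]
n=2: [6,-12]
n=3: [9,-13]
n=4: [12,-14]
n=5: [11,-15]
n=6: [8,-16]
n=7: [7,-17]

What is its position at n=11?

[7,-21]

The first coordinate travels 3 per step and bounces off the walls at 6 and 13.
  step 8: 7 → 10
  step 9: 10 → 13
  step 10: 13 → 10
  step 11: 10 → 7
The second coordinate changes by -1 each step: at step 11 it is -21.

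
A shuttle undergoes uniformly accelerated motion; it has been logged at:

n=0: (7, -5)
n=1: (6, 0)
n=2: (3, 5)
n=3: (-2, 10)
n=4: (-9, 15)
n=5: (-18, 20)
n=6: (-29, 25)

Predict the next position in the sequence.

(-42, 30)

Successive displacements: (-1, +5), (-3, +5), (-5, +5), (-7, +5), (-9, +5), (-11, +5) — each changes by (-2, +0).
step 7: (-29, 25) + (-13, +5) → (-42, 30)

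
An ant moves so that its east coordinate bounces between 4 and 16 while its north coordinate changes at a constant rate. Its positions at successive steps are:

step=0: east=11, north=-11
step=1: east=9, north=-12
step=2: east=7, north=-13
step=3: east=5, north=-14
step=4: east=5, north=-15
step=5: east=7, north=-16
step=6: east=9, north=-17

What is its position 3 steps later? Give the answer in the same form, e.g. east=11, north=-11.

east=15, north=-20

The east coordinate travels 2 per step and bounces off the walls at 4 and 16.
  step 7: 9 → 11
  step 8: 11 → 13
  step 9: 13 → 15
The north coordinate changes by -1 each step: at step 9 it is -20.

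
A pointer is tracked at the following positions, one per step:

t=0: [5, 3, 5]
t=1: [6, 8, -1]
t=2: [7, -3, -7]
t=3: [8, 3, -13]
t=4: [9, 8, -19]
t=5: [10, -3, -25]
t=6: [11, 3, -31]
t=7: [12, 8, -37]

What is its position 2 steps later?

[14, 3, -49]

First: linear, +1 per step → 14 at step 9.
Second: cycles through 3, 8, -3 every 3 steps. Step 9 lands at position 0 of the cycle → 3.
Third: linear, -6 per step → -49 at step 9.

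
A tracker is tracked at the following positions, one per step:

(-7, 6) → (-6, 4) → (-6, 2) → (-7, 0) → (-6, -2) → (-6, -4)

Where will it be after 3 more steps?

First: cycles through -7, -6, -6 every 3 steps. Step 8 lands at position 2 of the cycle → -6.
Second: linear, -2 per step → -10 at step 8.

(-6, -10)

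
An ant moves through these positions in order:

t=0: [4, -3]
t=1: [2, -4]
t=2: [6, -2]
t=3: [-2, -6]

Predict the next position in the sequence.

[14, 2]

Step-to-step displacements: [-2, -1], [+4, +2], [-8, -4]; each is -2× the previous.
step 4: [-2, -6] + [+16, +8] → [14, 2]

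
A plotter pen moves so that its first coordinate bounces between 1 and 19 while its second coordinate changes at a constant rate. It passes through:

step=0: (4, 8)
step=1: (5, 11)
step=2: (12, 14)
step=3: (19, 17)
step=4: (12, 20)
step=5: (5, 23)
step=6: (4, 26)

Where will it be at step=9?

(13, 35)

The first coordinate travels 7 per step and bounces off the walls at 1 and 19.
  step 7: 4 → 11
  step 8: 11 → 18
  step 9: 18 → 13
The second coordinate changes by +3 each step: at step 9 it is 35.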